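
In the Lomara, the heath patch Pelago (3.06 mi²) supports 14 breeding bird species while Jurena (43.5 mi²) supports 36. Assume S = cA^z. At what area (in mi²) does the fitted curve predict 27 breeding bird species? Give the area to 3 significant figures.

z = ln(36/14) / ln(43.5/3.06) = 0.9445 / 2.6543 = 0.3558
c = 14 / 3.06^0.3558 = 14 / 1.489 = 9.404
A = (27/9.404)^(1/0.3558) ⇒ ln A = ln(2.871)/0.3558 = 2.9642
A = e^2.9642 ≈ 19.38 mi²

19.4 mi²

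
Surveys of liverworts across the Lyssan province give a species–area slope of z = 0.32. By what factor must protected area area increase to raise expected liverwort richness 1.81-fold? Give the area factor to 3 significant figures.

6.39

(A₂/A₁)^0.32 = 1.81, so A₂/A₁ = 1.81^(1/0.32) = 1.81^3.125
ln(A₂/A₁) = ln 1.81 / 0.32 = 0.5933 / 0.32 = 1.8541
A₂/A₁ = e^1.8541 ≈ 6.386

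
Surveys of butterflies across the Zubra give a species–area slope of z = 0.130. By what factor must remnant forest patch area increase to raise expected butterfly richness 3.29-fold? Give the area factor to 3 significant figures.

9520

(A₂/A₁)^0.13 = 3.29, so A₂/A₁ = 3.29^(1/0.13) = 3.29^7.692
ln(A₂/A₁) = ln 3.29 / 0.13 = 1.1909 / 0.13 = 9.1607
A₂/A₁ = e^9.1607 ≈ 9515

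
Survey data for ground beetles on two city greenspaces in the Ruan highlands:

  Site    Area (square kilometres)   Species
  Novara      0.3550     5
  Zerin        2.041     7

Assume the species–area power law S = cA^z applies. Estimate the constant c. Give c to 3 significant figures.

z = ln(S₂/S₁) / ln(A₂/A₁) = ln(7/5) / ln(2.041/0.355) = 0.3365 / 1.7491 = 0.1924
c = S₁ / A₁^z = 5 / 0.355^0.1924 = 5 / 0.8194 = 6.102

6.10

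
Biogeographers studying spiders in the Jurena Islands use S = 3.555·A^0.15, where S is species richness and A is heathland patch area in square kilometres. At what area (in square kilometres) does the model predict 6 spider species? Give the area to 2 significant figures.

33 square kilometres

6 = 3.555 × A^0.15  ⇒  A^0.15 = 6/3.555 = 1.688
ln A = ln(1.688) / 0.15 = 0.5234 / 0.15 = 3.4894
A = e^3.4894 ≈ 32.77 square kilometres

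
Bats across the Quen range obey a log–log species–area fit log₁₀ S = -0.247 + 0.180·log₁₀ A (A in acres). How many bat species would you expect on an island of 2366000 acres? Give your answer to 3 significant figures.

S = 0.5662 × 2366000^0.18
ln S = ln 0.5662 + 0.18 × ln 2366000 = -0.5687 + 0.18 × 14.6767 = 2.0731
S = e^2.0731 ≈ 7.949

7.95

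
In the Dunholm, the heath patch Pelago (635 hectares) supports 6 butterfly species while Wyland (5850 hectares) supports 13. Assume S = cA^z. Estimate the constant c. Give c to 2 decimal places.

0.63

z = ln(S₂/S₁) / ln(A₂/A₁) = ln(13/6) / ln(5850/635) = 0.7732 / 2.2206 = 0.3482
c = S₁ / A₁^z = 6 / 635^0.3482 = 6 / 9.46 = 0.6342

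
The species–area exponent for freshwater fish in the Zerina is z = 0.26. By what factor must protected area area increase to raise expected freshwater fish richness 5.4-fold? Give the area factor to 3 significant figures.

656

(A₂/A₁)^0.26 = 5.4, so A₂/A₁ = 5.4^(1/0.26) = 5.4^3.846
ln(A₂/A₁) = ln 5.4 / 0.26 = 1.6864 / 0.26 = 6.4861
A₂/A₁ = e^6.4861 ≈ 656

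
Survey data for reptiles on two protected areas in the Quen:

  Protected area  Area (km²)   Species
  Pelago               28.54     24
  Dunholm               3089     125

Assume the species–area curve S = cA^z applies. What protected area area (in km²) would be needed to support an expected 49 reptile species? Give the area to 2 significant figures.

220 km²

z = ln(125/24) / ln(3089/28.54) = 1.6503 / 4.6843 = 0.3523
c = 24 / 28.54^0.3523 = 24 / 3.256 = 7.37
A = (49/7.37)^(1/0.3523) ⇒ ln A = ln(6.649)/0.3523 = 5.3773
A = e^5.3773 ≈ 216.4 km²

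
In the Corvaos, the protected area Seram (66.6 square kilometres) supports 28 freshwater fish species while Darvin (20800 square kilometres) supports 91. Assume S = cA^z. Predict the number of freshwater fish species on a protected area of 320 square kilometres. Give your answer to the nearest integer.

39

z = ln(91/28) / ln(20800/66.6) = 1.1787 / 5.7440 = 0.2052
c = 28 / 66.6^0.2052 = 28 / 2.367 = 11.83
S₃ = 11.83 × 320^0.2052 = 11.83 × 3.266 ≈ 38.64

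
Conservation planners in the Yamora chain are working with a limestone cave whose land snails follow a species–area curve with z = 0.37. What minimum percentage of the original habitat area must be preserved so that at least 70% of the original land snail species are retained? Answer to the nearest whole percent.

38%

Need (A_new/A_old)^0.37 = 0.7, so A_new/A_old = 0.7^(1/0.37) = 0.7^2.703
ln(A_new/A_old) = ln 0.7 / 0.37 = -0.3567 / 0.37 = -0.9640
A_new/A_old = e^-0.9640 ≈ 0.3814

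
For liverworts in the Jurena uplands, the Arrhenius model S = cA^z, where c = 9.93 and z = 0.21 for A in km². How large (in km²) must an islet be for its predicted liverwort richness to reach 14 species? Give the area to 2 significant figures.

14 = 9.93 × A^0.21  ⇒  A^0.21 = 14/9.93 = 1.41
ln A = ln(1.41) / 0.21 = 0.3435 / 0.21 = 1.6357
A = e^1.6357 ≈ 5.133 km²

5.1 km²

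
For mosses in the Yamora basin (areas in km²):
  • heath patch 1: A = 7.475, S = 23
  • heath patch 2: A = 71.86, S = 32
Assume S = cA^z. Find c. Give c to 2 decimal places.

z = ln(S₂/S₁) / ln(A₂/A₁) = ln(32/23) / ln(71.86/7.475) = 0.3302 / 2.2632 = 0.1459
c = S₁ / A₁^z = 23 / 7.475^0.1459 = 23 / 1.341 = 17.15

17.15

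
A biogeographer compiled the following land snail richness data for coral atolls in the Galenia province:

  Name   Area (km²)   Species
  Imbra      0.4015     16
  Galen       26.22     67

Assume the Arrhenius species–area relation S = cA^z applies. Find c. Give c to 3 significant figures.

z = ln(S₂/S₁) / ln(A₂/A₁) = ln(67/16) / ln(26.22/0.4015) = 1.4321 / 4.1791 = 0.3427
c = S₁ / A₁^z = 16 / 0.4015^0.3427 = 16 / 0.7315 = 21.87

21.9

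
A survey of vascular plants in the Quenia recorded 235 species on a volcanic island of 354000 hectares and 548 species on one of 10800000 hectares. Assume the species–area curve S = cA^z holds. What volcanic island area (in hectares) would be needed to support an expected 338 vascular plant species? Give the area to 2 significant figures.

z = ln(548/235) / ln(10800000/354000) = 0.8467 / 3.4180 = 0.2477
c = 235 / 354000^0.2477 = 235 / 23.69 = 9.92
A = (338/9.92)^(1/0.2477) ⇒ ln A = ln(34.07)/0.2477 = 14.2443
A = e^14.2443 ≈ 1535408 hectares

1500000 hectares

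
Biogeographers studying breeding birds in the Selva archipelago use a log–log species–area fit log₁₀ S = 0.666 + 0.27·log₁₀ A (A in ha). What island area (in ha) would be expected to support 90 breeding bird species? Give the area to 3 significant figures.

90 = 4.634 × A^0.27  ⇒  A^0.27 = 90/4.634 = 19.42
ln A = ln(19.42) / 0.27 = 2.9663 / 0.27 = 10.9863
A = e^10.9863 ≈ 59057 ha

59100 ha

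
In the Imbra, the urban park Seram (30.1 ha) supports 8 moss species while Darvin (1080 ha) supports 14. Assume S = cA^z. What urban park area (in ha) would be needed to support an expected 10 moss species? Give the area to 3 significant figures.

125 ha

z = ln(14/8) / ln(1080/30.1) = 0.5596 / 3.5802 = 0.1563
c = 8 / 30.1^0.1563 = 8 / 1.703 = 4.699
A = (10/4.699)^(1/0.1563) ⇒ ln A = ln(2.128)/0.1563 = 4.8321
A = e^4.8321 ≈ 125.5 ha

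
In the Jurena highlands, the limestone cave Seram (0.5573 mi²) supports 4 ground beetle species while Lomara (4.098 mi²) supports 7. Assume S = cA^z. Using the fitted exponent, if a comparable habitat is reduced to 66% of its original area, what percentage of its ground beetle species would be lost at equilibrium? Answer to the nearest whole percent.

z = ln(7/4) / ln(4.098/0.5573) = 0.5596 / 1.9952 = 0.2805
S_new/S_old = (A_new/A_old)^z = 0.66^0.2805 = exp(0.2805 × -0.4155) = 0.89
Fraction lost = 1 − 0.89 = 0.11

11%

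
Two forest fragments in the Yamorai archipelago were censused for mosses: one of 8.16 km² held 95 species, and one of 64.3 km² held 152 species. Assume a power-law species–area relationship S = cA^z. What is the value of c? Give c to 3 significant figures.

58.9

z = ln(S₂/S₁) / ln(A₂/A₁) = ln(152/95) / ln(64.3/8.16) = 0.4700 / 2.0643 = 0.2277
c = S₁ / A₁^z = 95 / 8.16^0.2277 = 95 / 1.613 = 58.9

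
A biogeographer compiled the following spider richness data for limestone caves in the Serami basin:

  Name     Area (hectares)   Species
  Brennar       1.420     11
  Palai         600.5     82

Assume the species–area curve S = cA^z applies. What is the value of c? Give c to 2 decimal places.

z = ln(S₂/S₁) / ln(A₂/A₁) = ln(82/11) / ln(600.5/1.42) = 2.0088 / 6.0471 = 0.3322
c = S₁ / A₁^z = 11 / 1.42^0.3322 = 11 / 1.124 = 9.79

9.79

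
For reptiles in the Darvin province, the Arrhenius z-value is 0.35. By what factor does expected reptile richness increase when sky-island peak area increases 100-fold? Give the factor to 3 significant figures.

S₂/S₁ = (A₂/A₁)^z = 100^0.35
ln(S₂/S₁) = 0.35 × ln 100 = 0.35 × 4.6052 = 1.6118
S₂/S₁ = e^1.6118 ≈ 5.012

5.01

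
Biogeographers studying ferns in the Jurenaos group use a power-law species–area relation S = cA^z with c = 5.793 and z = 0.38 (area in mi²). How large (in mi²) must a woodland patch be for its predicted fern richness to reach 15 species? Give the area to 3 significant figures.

15 = 5.793 × A^0.38  ⇒  A^0.38 = 15/5.793 = 2.589
ln A = ln(2.589) / 0.38 = 0.9514 / 0.38 = 2.5037
A = e^2.5037 ≈ 12.23 mi²

12.2 mi²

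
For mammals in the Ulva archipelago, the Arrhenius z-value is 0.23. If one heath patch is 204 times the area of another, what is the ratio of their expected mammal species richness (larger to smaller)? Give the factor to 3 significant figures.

3.40

S₂/S₁ = (A₂/A₁)^z = 204^0.23
ln(S₂/S₁) = 0.23 × ln 204 = 0.23 × 5.3181 = 1.2232
S₂/S₁ = e^1.2232 ≈ 3.398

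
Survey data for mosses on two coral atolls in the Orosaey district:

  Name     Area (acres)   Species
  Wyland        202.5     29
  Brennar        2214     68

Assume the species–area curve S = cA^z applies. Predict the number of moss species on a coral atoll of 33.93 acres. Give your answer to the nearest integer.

15

z = ln(68/29) / ln(2214/202.5) = 0.8522 / 2.3918 = 0.3563
c = 29 / 202.5^0.3563 = 29 / 6.634 = 4.371
S₃ = 4.371 × 33.93^0.3563 = 4.371 × 3.51 ≈ 15.34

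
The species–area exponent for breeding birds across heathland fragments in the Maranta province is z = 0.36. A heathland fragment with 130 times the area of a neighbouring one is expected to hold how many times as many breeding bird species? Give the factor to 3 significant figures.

S₂/S₁ = (A₂/A₁)^z = 130^0.36
ln(S₂/S₁) = 0.36 × ln 130 = 0.36 × 4.8675 = 1.7523
S₂/S₁ = e^1.7523 ≈ 5.768

5.77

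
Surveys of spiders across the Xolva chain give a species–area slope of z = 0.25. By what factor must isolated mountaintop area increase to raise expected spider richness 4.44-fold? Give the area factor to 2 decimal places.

388.63

(A₂/A₁)^0.25 = 4.44, so A₂/A₁ = 4.44^(1/0.25) = 4.44^4
ln(A₂/A₁) = ln 4.44 / 0.25 = 1.4907 / 0.25 = 5.9626
A₂/A₁ = e^5.9626 ≈ 388.6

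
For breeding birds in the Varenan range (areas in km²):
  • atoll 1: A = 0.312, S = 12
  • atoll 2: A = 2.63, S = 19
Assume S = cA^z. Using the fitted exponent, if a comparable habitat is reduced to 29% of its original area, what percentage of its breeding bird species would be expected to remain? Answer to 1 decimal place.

76.6%

z = ln(19/12) / ln(2.63/0.312) = 0.4595 / 2.1317 = 0.2156
S_new/S_old = (A_new/A_old)^z = 0.29^0.2156 = exp(0.2156 × -1.2379) = 0.7658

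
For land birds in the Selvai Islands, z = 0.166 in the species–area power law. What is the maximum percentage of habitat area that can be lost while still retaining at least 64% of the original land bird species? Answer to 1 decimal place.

Need (A_new/A_old)^0.166 = 0.64, so A_new/A_old = 0.64^(1/0.166) = 0.64^6.024
ln(A_new/A_old) = ln 0.64 / 0.166 = -0.4463 / 0.166 = -2.6885
A_new/A_old = e^-2.6885 ≈ 0.06798
Fraction that can be lost = 1 − 0.06798 = 0.932

93.2%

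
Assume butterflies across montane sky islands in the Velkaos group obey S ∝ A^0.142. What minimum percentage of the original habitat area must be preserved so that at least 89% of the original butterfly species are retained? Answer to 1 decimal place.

Need (A_new/A_old)^0.142 = 0.89, so A_new/A_old = 0.89^(1/0.142) = 0.89^7.042
ln(A_new/A_old) = ln 0.89 / 0.142 = -0.1165 / 0.142 = -0.8207
A_new/A_old = e^-0.8207 ≈ 0.4401

44.0%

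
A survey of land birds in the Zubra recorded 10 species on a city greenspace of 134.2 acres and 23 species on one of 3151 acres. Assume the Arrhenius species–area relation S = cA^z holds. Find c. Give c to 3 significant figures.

z = ln(S₂/S₁) / ln(A₂/A₁) = ln(23/10) / ln(3151/134.2) = 0.8329 / 3.1561 = 0.2639
c = S₁ / A₁^z = 10 / 134.2^0.2639 = 10 / 3.643 = 2.745

2.74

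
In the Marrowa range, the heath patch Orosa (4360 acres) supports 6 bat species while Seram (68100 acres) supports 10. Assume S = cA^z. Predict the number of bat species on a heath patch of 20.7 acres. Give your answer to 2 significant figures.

z = ln(10/6) / ln(68100/4360) = 0.5108 / 2.7485 = 0.1859
c = 6 / 4360^0.1859 = 6 / 4.747 = 1.264
S₃ = 1.264 × 20.7^0.1859 = 1.264 × 1.756 ≈ 2.22

2.2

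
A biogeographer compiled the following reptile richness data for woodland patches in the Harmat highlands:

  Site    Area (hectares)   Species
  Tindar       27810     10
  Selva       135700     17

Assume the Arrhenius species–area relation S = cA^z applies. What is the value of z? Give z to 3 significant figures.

Taking logs: ln S = ln c + z ln A, so z = (ln S₂ − ln S₁)/(ln A₂ − ln A₁).
z = ln(17/10) / ln(135700/27810) = ln(1.7) / ln(4.88) = 0.5306 / 1.5851 = 0.3348

0.335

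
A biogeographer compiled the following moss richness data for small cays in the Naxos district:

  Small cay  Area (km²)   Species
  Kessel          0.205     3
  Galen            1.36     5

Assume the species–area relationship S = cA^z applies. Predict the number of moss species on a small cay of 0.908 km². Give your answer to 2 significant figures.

z = ln(5/3) / ln(1.36/0.205) = 0.5108 / 1.8922 = 0.2700
c = 3 / 0.205^0.2700 = 3 / 0.6519 = 4.602
S₃ = 4.602 × 0.908^0.2700 = 4.602 × 0.9743 ≈ 4.483

4.5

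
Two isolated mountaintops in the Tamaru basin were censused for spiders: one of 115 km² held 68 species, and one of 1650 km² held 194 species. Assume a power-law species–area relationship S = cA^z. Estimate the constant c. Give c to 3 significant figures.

z = ln(S₂/S₁) / ln(A₂/A₁) = ln(194/68) / ln(1650/115) = 1.0484 / 2.6636 = 0.3936
c = S₁ / A₁^z = 68 / 115^0.3936 = 68 / 6.472 = 10.51

10.5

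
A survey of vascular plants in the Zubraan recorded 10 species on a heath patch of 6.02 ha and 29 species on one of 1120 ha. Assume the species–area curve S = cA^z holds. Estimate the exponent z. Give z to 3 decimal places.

0.204

Taking logs: ln S = ln c + z ln A, so z = (ln S₂ − ln S₁)/(ln A₂ − ln A₁).
z = ln(29/10) / ln(1120/6.02) = ln(2.9) / ln(186) = 1.0647 / 5.2260 = 0.2037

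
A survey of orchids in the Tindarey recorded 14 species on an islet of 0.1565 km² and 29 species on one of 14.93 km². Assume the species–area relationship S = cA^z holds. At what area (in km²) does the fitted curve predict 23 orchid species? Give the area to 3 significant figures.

z = ln(29/14) / ln(14.93/0.1565) = 0.7282 / 4.5581 = 0.1598
c = 14 / 0.1565^0.1598 = 14 / 0.7435 = 18.83
A = (23/18.83)^(1/0.1598) ⇒ ln A = ln(1.222)/0.1598 = 1.2525
A = e^1.2525 ≈ 3.499 km²

3.50 km²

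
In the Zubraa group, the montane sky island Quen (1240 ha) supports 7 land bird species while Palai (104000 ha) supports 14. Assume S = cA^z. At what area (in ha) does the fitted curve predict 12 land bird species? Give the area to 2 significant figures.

39000 ha

z = ln(14/7) / ln(104000/1240) = 0.6931 / 4.4293 = 0.1565
c = 7 / 1240^0.1565 = 7 / 3.049 = 2.296
A = (12/2.296)^(1/0.1565) ⇒ ln A = ln(5.226)/0.1565 = 10.5671
A = e^10.5671 ≈ 38836 ha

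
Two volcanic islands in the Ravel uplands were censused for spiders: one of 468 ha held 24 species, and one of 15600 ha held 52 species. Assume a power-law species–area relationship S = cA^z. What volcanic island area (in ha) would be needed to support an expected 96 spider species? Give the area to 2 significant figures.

z = ln(52/24) / ln(15600/468) = 0.7732 / 3.5066 = 0.2205
c = 24 / 468^0.2205 = 24 / 3.88 = 6.186
A = (96/6.186)^(1/0.2205) ⇒ ln A = ln(15.52)/0.2205 = 12.4356
A = e^12.4356 ≈ 251593 ha

250000 ha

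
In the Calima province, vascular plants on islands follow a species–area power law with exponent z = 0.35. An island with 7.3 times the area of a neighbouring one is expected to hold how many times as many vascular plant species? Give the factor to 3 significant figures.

2.01

S₂/S₁ = (A₂/A₁)^z = 7.3^0.35
ln(S₂/S₁) = 0.35 × ln 7.3 = 0.35 × 1.9879 = 0.6958
S₂/S₁ = e^0.6958 ≈ 2.005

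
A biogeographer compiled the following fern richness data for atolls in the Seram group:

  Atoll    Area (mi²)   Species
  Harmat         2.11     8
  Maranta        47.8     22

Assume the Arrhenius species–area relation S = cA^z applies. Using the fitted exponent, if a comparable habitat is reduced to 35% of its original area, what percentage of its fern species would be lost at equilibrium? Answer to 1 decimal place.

z = ln(22/8) / ln(47.8/2.11) = 1.0116 / 3.1203 = 0.3242
S_new/S_old = (A_new/A_old)^z = 0.35^0.3242 = exp(0.3242 × -1.0498) = 0.7115
Fraction lost = 1 − 0.7115 = 0.2885

28.8%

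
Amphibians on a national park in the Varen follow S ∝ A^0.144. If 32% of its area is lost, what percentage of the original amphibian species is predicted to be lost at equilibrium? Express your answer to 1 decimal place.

S_new/S_old = (A_new/A_old)^z = 0.68^0.144
= exp(0.144 × ln 0.68) = exp(0.144 × -0.3857) = exp(-0.0555) ≈ 0.946
Fraction lost = 1 − 0.946 = 0.05402

5.4%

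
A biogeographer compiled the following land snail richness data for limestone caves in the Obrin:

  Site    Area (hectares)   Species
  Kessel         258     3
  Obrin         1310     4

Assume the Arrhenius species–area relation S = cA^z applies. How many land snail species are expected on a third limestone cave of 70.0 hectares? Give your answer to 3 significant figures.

2.38

z = ln(4/3) / ln(1310/258) = 0.2877 / 1.6248 = 0.1771
c = 3 / 258^0.1771 = 3 / 2.673 = 1.122
S₃ = 1.122 × 70^0.1771 = 1.122 × 2.122 ≈ 2.381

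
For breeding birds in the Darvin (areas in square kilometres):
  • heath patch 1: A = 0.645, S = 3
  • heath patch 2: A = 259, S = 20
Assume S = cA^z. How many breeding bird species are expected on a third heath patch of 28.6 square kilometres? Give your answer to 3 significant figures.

z = ln(20/3) / ln(259/0.645) = 1.8971 / 5.9953 = 0.3164
c = 3 / 0.645^0.3164 = 3 / 0.8704 = 3.447
S₃ = 3.447 × 28.6^0.3164 = 3.447 × 2.89 ≈ 9.959

9.96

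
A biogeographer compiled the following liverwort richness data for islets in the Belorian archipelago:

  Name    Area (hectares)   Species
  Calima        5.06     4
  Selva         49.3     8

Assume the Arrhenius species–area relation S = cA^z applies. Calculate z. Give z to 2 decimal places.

0.30

Taking logs: ln S = ln c + z ln A, so z = (ln S₂ − ln S₁)/(ln A₂ − ln A₁).
z = ln(8/4) / ln(49.3/5.06) = ln(2) / ln(9.743) = 0.6931 / 2.2766 = 0.3045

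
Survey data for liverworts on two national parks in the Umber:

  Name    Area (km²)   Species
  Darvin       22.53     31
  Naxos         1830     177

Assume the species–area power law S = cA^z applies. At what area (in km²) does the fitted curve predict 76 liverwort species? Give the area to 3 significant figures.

z = ln(177/31) / ln(1830/22.53) = 1.7422 / 4.3972 = 0.3962
c = 31 / 22.53^0.3962 = 31 / 3.435 = 9.024
A = (76/9.024)^(1/0.3962) ⇒ ln A = ln(8.422)/0.3962 = 5.3782
A = e^5.3782 ≈ 216.6 km²

217 km²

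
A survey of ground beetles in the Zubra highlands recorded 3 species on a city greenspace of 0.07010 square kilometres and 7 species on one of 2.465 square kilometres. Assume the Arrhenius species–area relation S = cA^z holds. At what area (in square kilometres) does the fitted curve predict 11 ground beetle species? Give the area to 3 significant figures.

16.5 square kilometres

z = ln(7/3) / ln(2.465/0.0701) = 0.8473 / 3.5600 = 0.2380
c = 3 / 0.0701^0.2380 = 3 / 0.5312 = 5.647
A = (11/5.647)^(1/0.2380) ⇒ ln A = ln(1.948)/0.2380 = 2.8013
A = e^2.8013 ≈ 16.47 square kilometres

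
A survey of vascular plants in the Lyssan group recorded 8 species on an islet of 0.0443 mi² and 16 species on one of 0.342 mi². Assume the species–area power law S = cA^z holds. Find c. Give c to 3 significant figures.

23.0

z = ln(S₂/S₁) / ln(A₂/A₁) = ln(16/8) / ln(0.342/0.0443) = 0.6931 / 2.0438 = 0.3391
c = S₁ / A₁^z = 8 / 0.0443^0.3391 = 8 / 0.3475 = 23.02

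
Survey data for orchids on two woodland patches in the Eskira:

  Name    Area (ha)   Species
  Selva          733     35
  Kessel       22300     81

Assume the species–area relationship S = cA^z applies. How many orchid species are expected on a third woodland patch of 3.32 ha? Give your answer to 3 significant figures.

z = ln(81/35) / ln(22300/733) = 0.8391 / 3.4152 = 0.2457
c = 35 / 733^0.2457 = 35 / 5.058 = 6.92
S₃ = 6.92 × 3.32^0.2457 = 6.92 × 1.343 ≈ 9.293

9.29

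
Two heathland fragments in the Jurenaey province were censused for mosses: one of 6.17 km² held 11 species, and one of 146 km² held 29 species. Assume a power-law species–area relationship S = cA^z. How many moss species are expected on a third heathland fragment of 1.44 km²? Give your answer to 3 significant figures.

z = ln(29/11) / ln(146/6.17) = 0.9694 / 3.1639 = 0.3064
c = 11 / 6.17^0.3064 = 11 / 1.746 = 6.299
S₃ = 6.299 × 1.44^0.3064 = 6.299 × 1.118 ≈ 7.043

7.04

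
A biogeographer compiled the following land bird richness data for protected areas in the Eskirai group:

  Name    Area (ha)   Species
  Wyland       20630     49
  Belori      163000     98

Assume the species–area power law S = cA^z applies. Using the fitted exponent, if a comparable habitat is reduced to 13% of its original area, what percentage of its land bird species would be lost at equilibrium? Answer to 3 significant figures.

49.5%

z = ln(98/49) / ln(163000/20630) = 0.6931 / 2.0670 = 0.3353
S_new/S_old = (A_new/A_old)^z = 0.13^0.3353 = exp(0.3353 × -2.0402) = 0.5045
Fraction lost = 1 − 0.5045 = 0.4955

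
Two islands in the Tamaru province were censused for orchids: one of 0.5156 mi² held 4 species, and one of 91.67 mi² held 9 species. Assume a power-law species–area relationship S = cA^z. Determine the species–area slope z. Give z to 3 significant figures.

Taking logs: ln S = ln c + z ln A, so z = (ln S₂ − ln S₁)/(ln A₂ − ln A₁).
z = ln(9/4) / ln(91.67/0.5156) = ln(2.25) / ln(177.8) = 0.8109 / 5.1806 = 0.1565

0.157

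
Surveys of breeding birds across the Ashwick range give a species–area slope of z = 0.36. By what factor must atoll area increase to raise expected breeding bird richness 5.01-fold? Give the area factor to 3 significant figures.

(A₂/A₁)^0.36 = 5.01, so A₂/A₁ = 5.01^(1/0.36) = 5.01^2.778
ln(A₂/A₁) = ln 5.01 / 0.36 = 1.6114 / 0.36 = 4.4762
A₂/A₁ = e^4.4762 ≈ 87.9

87.9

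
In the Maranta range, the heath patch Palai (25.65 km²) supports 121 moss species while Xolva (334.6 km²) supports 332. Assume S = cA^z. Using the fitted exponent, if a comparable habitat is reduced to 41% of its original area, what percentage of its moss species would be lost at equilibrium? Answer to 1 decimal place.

29.6%

z = ln(332/121) / ln(334.6/25.65) = 1.0093 / 2.5684 = 0.3930
S_new/S_old = (A_new/A_old)^z = 0.41^0.3930 = exp(0.3930 × -0.8916) = 0.7044
Fraction lost = 1 − 0.7044 = 0.2956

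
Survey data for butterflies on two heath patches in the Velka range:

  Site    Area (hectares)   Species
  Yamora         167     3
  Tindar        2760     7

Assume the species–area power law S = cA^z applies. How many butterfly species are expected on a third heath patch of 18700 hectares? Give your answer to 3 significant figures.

12.5

z = ln(7/3) / ln(2760/167) = 0.8473 / 2.8050 = 0.3021
c = 3 / 167^0.3021 = 3 / 4.693 = 0.6393
S₃ = 0.6393 × 18700^0.3021 = 0.6393 × 19.52 ≈ 12.48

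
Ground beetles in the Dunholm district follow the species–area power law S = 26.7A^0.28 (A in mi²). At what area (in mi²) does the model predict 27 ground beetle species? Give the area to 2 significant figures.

27 = 26.7 × A^0.28  ⇒  A^0.28 = 27/26.7 = 1.011
ln A = ln(1.011) / 0.28 = 0.0112 / 0.28 = 0.0399
A = e^0.0399 ≈ 1.041 mi²

1.0 mi²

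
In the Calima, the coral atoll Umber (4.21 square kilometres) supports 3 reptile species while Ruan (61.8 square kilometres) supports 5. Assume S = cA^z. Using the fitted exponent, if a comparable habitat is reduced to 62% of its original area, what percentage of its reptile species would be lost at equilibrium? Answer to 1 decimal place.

8.7%

z = ln(5/3) / ln(61.8/4.21) = 0.5108 / 2.6864 = 0.1901
S_new/S_old = (A_new/A_old)^z = 0.62^0.1901 = exp(0.1901 × -0.4780) = 0.9131
Fraction lost = 1 − 0.9131 = 0.08689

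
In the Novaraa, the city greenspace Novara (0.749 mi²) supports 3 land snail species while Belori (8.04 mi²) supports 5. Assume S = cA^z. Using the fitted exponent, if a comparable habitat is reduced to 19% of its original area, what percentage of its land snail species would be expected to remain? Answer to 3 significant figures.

z = ln(5/3) / ln(8.04/0.749) = 0.5108 / 2.3734 = 0.2152
S_new/S_old = (A_new/A_old)^z = 0.19^0.2152 = exp(0.2152 × -1.6607) = 0.6995

69.9%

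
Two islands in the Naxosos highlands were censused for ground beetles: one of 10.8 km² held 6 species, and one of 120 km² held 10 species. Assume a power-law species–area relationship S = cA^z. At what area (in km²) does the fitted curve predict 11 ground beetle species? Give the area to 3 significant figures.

188 km²

z = ln(10/6) / ln(120/10.8) = 0.5108 / 2.4079 = 0.2121
c = 6 / 10.8^0.2121 = 6 / 1.657 = 3.622
A = (11/3.622)^(1/0.2121) ⇒ ln A = ln(3.037)/0.2121 = 5.2368
A = e^5.2368 ≈ 188.1 km²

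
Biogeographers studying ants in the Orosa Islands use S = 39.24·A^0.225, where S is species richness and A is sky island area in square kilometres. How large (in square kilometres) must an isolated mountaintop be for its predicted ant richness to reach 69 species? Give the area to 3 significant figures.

12.3 square kilometres

69 = 39.24 × A^0.225  ⇒  A^0.225 = 69/39.24 = 1.758
ln A = ln(1.758) / 0.225 = 0.5644 / 0.225 = 2.5085
A = e^2.5085 ≈ 12.29 square kilometres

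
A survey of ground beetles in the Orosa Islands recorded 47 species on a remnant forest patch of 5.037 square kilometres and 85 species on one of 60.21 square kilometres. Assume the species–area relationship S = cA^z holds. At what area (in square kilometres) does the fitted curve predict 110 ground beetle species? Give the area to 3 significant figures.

177 square kilometres

z = ln(85/47) / ln(60.21/5.037) = 0.5925 / 2.4810 = 0.2388
c = 47 / 5.037^0.2388 = 47 / 1.471 = 31.95
A = (110/31.95)^(1/0.2388) ⇒ ln A = ln(3.443)/0.2388 = 5.1775
A = e^5.1775 ≈ 177.2 square kilometres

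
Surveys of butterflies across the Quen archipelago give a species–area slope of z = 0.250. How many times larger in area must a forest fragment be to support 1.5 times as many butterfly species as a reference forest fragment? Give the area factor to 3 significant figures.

(A₂/A₁)^0.25 = 1.5, so A₂/A₁ = 1.5^(1/0.25) = 1.5^4
ln(A₂/A₁) = ln 1.5 / 0.25 = 0.4055 / 0.25 = 1.6219
A₂/A₁ = e^1.6219 ≈ 5.062

5.06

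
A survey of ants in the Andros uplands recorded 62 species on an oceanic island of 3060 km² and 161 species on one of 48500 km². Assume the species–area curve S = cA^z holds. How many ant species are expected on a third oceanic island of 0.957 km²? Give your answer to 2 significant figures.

z = ln(161/62) / ln(48500/3060) = 0.9543 / 2.7631 = 0.3454
c = 62 / 3060^0.3454 = 62 / 15.99 = 3.878
S₃ = 3.878 × 0.957^0.3454 = 3.878 × 0.9849 ≈ 3.819

3.8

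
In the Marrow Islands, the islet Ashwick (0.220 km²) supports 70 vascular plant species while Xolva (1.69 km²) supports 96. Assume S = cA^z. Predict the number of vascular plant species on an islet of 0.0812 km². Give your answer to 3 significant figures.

60.0

z = ln(96/70) / ln(1.69/0.22) = 0.3159 / 2.0389 = 0.1549
c = 70 / 0.22^0.1549 = 70 / 0.7909 = 88.5
S₃ = 88.5 × 0.0812^0.1549 = 88.5 × 0.6778 ≈ 59.98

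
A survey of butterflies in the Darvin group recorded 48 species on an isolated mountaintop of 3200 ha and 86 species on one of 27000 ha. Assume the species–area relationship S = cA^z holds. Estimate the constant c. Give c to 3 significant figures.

5.28

z = ln(S₂/S₁) / ln(A₂/A₁) = ln(86/48) / ln(27000/3200) = 0.5831 / 2.1327 = 0.2734
c = S₁ / A₁^z = 48 / 3200^0.2734 = 48 / 9.087 = 5.282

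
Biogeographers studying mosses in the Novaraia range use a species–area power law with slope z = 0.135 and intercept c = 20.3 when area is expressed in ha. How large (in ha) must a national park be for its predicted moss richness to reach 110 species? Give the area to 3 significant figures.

110 = 20.3 × A^0.135  ⇒  A^0.135 = 110/20.3 = 5.419
ln A = ln(5.419) / 0.135 = 1.6899 / 0.135 = 12.5175
A = e^12.5175 ≈ 273068 ha

273000 ha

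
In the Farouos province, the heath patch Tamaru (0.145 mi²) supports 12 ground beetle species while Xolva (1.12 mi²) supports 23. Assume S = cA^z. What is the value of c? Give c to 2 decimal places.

22.19

z = ln(S₂/S₁) / ln(A₂/A₁) = ln(23/12) / ln(1.12/0.145) = 0.6506 / 2.0444 = 0.3182
c = S₁ / A₁^z = 12 / 0.145^0.3182 = 12 / 0.5409 = 22.19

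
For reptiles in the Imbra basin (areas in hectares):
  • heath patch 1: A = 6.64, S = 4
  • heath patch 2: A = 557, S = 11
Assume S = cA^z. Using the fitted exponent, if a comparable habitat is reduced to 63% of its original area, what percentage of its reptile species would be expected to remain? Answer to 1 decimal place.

z = ln(11/4) / ln(557/6.64) = 1.0116 / 4.4295 = 0.2284
S_new/S_old = (A_new/A_old)^z = 0.63^0.2284 = exp(0.2284 × -0.4620) = 0.8999

90.0%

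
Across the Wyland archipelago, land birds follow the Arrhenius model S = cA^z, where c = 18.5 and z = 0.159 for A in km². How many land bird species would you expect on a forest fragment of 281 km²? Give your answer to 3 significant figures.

S = 18.5 × 281^0.159
ln S = ln 18.5 + 0.159 × ln 281 = 2.9178 + 0.159 × 5.6384 = 3.8143
S = e^3.8143 ≈ 45.34

45.3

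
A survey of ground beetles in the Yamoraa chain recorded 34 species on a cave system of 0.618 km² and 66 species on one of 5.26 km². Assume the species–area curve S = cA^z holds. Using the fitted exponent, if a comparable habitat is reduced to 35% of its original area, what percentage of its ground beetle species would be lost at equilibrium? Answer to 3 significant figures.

z = ln(66/34) / ln(5.26/0.618) = 0.6633 / 2.1414 = 0.3097
S_new/S_old = (A_new/A_old)^z = 0.35^0.3097 = exp(0.3097 × -1.0498) = 0.7224
Fraction lost = 1 − 0.7224 = 0.2776

27.8%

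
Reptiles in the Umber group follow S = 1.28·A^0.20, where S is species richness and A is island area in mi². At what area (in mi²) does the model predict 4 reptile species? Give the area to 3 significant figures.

4 = 1.28 × A^0.2  ⇒  A^0.2 = 4/1.28 = 3.125
ln A = ln(3.125) / 0.2 = 1.1394 / 0.2 = 5.6972
A = e^5.6972 ≈ 298 mi²

298 mi²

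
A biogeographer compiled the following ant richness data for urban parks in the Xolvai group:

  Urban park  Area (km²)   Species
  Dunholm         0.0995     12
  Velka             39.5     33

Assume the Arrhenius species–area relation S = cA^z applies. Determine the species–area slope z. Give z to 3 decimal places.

0.169

Taking logs: ln S = ln c + z ln A, so z = (ln S₂ − ln S₁)/(ln A₂ − ln A₁).
z = ln(33/12) / ln(39.5/0.0995) = ln(2.75) / ln(397) = 1.0116 / 5.9839 = 0.1691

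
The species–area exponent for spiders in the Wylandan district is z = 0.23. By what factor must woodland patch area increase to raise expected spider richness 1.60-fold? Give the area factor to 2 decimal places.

(A₂/A₁)^0.23 = 1.6, so A₂/A₁ = 1.6^(1/0.23) = 1.6^4.348
ln(A₂/A₁) = ln 1.6 / 0.23 = 0.4700 / 0.23 = 2.0435
A₂/A₁ = e^2.0435 ≈ 7.718

7.72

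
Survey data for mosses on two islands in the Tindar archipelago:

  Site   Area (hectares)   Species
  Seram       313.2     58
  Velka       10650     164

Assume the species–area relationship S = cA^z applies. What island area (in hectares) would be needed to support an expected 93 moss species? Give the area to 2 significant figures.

1600 hectares

z = ln(164/58) / ln(10650/313.2) = 1.0394 / 3.5265 = 0.2947
c = 58 / 313.2^0.2947 = 58 / 5.441 = 10.66
A = (93/10.66)^(1/0.2947) ⇒ ln A = ln(8.724)/0.2947 = 7.3487
A = e^7.3487 ≈ 1554 hectares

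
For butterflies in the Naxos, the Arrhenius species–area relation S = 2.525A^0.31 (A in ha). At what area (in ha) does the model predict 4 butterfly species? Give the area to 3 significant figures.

4.41 ha

4 = 2.525 × A^0.31  ⇒  A^0.31 = 4/2.525 = 1.584
ln A = ln(1.584) / 0.31 = 0.4601 / 0.31 = 1.4840
A = e^1.4840 ≈ 4.411 ha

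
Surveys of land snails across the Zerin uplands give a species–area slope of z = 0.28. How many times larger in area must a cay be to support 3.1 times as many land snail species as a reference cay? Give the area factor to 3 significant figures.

56.9

(A₂/A₁)^0.28 = 3.1, so A₂/A₁ = 3.1^(1/0.28) = 3.1^3.571
ln(A₂/A₁) = ln 3.1 / 0.28 = 1.1314 / 0.28 = 4.0407
A₂/A₁ = e^4.0407 ≈ 56.87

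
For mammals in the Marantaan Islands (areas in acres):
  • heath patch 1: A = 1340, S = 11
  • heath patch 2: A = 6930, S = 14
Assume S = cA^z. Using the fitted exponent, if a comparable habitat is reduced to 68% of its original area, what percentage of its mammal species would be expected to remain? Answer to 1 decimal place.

94.5%

z = ln(14/11) / ln(6930/1340) = 0.2412 / 1.6432 = 0.1468
S_new/S_old = (A_new/A_old)^z = 0.68^0.1468 = exp(0.1468 × -0.3857) = 0.945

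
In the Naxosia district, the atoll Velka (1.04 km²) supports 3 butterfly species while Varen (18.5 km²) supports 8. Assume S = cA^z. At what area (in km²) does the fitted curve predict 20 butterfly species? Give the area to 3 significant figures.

z = ln(8/3) / ln(18.5/1.04) = 0.9808 / 2.8786 = 0.3407
c = 3 / 1.04^0.3407 = 3 / 1.013 = 2.96
A = (20/2.96)^(1/0.3407) ⇒ ln A = ln(6.756)/0.3407 = 5.6069
A = e^5.6069 ≈ 272.3 km²

272 km²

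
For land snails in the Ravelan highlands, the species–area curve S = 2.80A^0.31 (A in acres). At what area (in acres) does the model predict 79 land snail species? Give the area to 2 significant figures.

48000 acres

79 = 2.8 × A^0.31  ⇒  A^0.31 = 79/2.8 = 28.21
ln A = ln(28.21) / 0.31 = 3.3398 / 0.31 = 10.7736
A = e^10.7736 ≈ 47746 acres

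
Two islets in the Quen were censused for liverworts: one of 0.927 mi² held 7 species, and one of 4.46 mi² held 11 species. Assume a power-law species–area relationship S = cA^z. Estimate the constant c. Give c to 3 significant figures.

7.15

z = ln(S₂/S₁) / ln(A₂/A₁) = ln(11/7) / ln(4.46/0.927) = 0.4520 / 1.5710 = 0.2877
c = S₁ / A₁^z = 7 / 0.927^0.2877 = 7 / 0.9784 = 7.154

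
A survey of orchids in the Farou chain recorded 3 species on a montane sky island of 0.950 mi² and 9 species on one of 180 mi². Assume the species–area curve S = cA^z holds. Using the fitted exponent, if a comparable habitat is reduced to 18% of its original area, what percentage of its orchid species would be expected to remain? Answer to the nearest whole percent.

70%

z = ln(9/3) / ln(180/0.95) = 1.0986 / 5.2443 = 0.2095
S_new/S_old = (A_new/A_old)^z = 0.18^0.2095 = exp(0.2095 × -1.7148) = 0.6982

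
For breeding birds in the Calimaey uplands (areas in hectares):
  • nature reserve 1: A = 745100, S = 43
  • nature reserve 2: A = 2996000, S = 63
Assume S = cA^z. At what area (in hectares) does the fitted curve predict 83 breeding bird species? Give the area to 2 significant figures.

z = ln(63/43) / ln(2996000/745100) = 0.3819 / 1.3915 = 0.2745
c = 43 / 745100^0.2745 = 43 / 40.9 = 1.051
A = (83/1.051)^(1/0.2745) ⇒ ln A = ln(78.95)/0.2745 = 15.9173
A = e^15.9173 ≈ 8180607 hectares

8200000 hectares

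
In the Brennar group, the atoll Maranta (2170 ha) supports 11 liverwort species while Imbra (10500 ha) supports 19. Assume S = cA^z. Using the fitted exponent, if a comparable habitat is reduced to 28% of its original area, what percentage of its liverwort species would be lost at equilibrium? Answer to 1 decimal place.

z = ln(19/11) / ln(10500/2170) = 0.5465 / 1.5766 = 0.3466
S_new/S_old = (A_new/A_old)^z = 0.28^0.3466 = exp(0.3466 × -1.2730) = 0.6432
Fraction lost = 1 − 0.6432 = 0.3568

35.7%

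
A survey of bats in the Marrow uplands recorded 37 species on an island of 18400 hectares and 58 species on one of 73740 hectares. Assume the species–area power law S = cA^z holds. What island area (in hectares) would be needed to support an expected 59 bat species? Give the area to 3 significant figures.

77700 hectares

z = ln(58/37) / ln(73740/18400) = 0.4495 / 1.3882 = 0.3238
c = 37 / 18400^0.3238 = 37 / 24.05 = 1.539
A = (59/1.539)^(1/0.3238) ⇒ ln A = ln(38.34)/0.3238 = 11.2611
A = e^11.2611 ≈ 77737 hectares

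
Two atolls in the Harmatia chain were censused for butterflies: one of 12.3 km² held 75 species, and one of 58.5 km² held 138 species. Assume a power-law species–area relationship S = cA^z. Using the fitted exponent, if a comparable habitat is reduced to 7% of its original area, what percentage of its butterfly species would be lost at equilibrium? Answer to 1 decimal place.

64.6%

z = ln(138/75) / ln(58.5/12.3) = 0.6098 / 1.5594 = 0.3910
S_new/S_old = (A_new/A_old)^z = 0.07^0.3910 = exp(0.3910 × -2.6593) = 0.3535
Fraction lost = 1 − 0.3535 = 0.6465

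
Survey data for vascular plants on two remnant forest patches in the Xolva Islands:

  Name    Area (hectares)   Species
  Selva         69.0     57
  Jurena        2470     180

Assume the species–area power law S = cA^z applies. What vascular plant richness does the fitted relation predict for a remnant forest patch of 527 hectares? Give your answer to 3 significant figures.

z = ln(180/57) / ln(2470/69) = 1.1499 / 3.5779 = 0.3214
c = 57 / 69^0.3214 = 57 / 3.899 = 14.62
S₃ = 14.62 × 527^0.3214 = 14.62 × 7.495 ≈ 109.6

110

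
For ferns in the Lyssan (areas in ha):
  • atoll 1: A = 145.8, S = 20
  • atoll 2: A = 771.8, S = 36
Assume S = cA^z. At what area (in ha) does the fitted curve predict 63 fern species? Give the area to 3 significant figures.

z = ln(36/20) / ln(771.8/145.8) = 0.5878 / 1.6665 = 0.3527
c = 20 / 145.8^0.3527 = 20 / 5.797 = 3.45
A = (63/3.45)^(1/0.3527) ⇒ ln A = ln(18.26)/0.3527 = 8.2353
A = e^8.2353 ≈ 3772 ha

3770 ha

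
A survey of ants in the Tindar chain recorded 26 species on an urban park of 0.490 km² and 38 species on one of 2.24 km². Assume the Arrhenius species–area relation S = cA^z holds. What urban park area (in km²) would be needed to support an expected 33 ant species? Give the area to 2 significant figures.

z = ln(38/26) / ln(2.24/0.49) = 0.3795 / 1.5198 = 0.2497
c = 26 / 0.49^0.2497 = 26 / 0.8368 = 31.07
A = (33/31.07)^(1/0.2497) ⇒ ln A = ln(1.062)/0.2497 = 0.2415
A = e^0.2415 ≈ 1.273 km²

1.3 km²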